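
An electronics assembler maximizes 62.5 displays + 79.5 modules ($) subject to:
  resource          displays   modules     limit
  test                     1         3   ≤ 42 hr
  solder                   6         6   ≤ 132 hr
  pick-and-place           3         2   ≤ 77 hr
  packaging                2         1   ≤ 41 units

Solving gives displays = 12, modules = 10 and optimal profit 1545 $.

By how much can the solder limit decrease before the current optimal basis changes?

48

Binding constraints: test, solder. The basis is B = [[1,3],[6,6]] with det -12.
Per unit decrease in solder, x* moves by d = (-0.25, 0.0833).
The basis stays optimal until displays reaches 0; allowable decrease = 48 hr.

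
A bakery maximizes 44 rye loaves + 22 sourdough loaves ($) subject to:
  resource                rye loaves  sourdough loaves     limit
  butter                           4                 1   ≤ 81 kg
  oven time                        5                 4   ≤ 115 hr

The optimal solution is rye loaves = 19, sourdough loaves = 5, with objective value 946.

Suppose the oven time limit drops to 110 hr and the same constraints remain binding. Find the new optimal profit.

926

Check each constraint at x*: butter 81/81 (tight); oven time 115/115 (tight).
The binding rows give the dual system: 4·y_butter + 5·y_oven time = 44 and 1·y_butter + 4·y_oven time = 22.
This yields shadow prices y_butter = 6, y_oven time = 4.
Δz = y_oven time·Δb = 4 × (-5) = -20, so new z* = 946 − 20 = 926.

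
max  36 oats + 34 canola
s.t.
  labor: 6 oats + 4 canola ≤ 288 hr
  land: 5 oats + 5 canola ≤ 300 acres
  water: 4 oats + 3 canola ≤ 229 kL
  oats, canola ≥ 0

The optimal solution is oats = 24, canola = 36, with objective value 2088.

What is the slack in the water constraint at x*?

25

water used = 4·24 + 3·36 = 204; slack = 229 − 204 = 25.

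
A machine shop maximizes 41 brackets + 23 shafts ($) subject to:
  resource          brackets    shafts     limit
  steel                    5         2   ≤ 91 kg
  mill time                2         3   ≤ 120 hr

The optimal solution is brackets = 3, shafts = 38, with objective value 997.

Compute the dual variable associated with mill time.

Check each constraint at x*: steel 91/91 (tight); mill time 120/120 (tight).
The binding rows give the dual system: 5·y_steel + 2·y_mill time = 41 and 2·y_steel + 3·y_mill time = 23.
→ y_steel = 7 and y_mill time = 3.
Shadow price of mill time = 3.

3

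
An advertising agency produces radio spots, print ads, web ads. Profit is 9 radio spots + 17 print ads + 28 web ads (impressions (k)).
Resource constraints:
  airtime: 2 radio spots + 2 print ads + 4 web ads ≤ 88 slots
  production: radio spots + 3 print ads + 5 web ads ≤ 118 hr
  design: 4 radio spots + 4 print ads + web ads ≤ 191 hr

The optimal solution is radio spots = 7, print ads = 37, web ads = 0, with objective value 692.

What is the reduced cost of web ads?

-2

Check each constraint at x*: airtime 88/88 (tight); production 118/118 (tight); design 176/191 (slack 15).
Since design is not tight, its dual is 0.
From A_Bᵀ y = c: 2·y_airtime + 1·y_production = 9; 2·y_airtime + 3·y_production = 17.
Solving: y_airtime = 2.5, y_production = 4.
Reduced cost of web ads: c₃ − yᵀa₃ = 28 − (2.5·4 + 4·5) = 28 − 30 = -2.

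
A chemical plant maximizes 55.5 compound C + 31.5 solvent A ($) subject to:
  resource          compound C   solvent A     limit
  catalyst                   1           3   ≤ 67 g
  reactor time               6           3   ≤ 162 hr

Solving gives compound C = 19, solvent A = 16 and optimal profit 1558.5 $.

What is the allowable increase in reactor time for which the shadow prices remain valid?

Binding constraints: catalyst, reactor time. The basis is B = [[1,3],[6,3]] with det -15.
Per unit increase in reactor time, x* moves by d = (0.2, -0.0667).
The basis stays optimal until solvent A reaches 0; allowable increase = 240 hr.

240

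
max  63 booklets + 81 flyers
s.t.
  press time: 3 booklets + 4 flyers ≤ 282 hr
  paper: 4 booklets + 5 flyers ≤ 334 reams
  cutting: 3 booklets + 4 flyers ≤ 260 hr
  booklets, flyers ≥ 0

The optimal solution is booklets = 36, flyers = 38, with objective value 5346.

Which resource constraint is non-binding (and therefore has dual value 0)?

press time

press time: 260/282 (slack 22)
paper: 334/334 (binding)
cutting: 260/260 (binding)
By complementary slackness, a constraint with positive slack has shadow price 0 → press time.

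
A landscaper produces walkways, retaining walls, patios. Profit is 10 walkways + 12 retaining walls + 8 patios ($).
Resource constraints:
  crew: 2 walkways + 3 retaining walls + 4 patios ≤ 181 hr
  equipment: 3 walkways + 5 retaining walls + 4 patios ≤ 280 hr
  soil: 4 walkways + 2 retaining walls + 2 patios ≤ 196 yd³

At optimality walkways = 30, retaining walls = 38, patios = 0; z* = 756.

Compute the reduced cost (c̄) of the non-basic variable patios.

-2

Check each constraint at x*: crew 174/181 (slack 7); equipment 280/280 (tight); soil 196/196 (tight).
Since crew is not tight, its dual is 0.
From A_Bᵀ y = c: 3·y_equipment + 4·y_soil = 10; 5·y_equipment + 2·y_soil = 12.
Solving: y_equipment = 2, y_soil = 1.
Reduced cost of patios: c₃ − yᵀa₃ = 8 − (2·4 + 1·2) = 8 − 10 = -2.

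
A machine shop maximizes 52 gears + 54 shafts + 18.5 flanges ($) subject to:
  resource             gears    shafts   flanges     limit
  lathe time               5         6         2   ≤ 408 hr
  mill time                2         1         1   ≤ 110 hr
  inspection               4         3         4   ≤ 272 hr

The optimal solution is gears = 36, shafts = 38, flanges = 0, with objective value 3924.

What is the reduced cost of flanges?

Binding: lathe time and mill time. Non-binding: inspection (14 unused).
By complementary slackness, y = 0 for the non-binding constraint.
Dual feasibility on the basic columns requires 5·y_lathe time + 2·y_mill time = 52, 6·y_lathe time + 1·y_mill time = 54.
Solving: y_lathe time = 8, y_mill time = 6.
Reduced cost of flanges: c₃ − yᵀa₃ = 18.5 − (8·2 + 6·1) = 18.5 − 22 = -3.5.

-3.5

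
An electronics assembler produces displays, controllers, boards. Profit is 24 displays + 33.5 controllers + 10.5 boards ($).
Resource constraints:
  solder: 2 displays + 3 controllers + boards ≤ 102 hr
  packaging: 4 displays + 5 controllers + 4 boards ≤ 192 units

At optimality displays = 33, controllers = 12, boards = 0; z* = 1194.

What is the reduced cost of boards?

-6.5

Both solder and packaging are binding at x*.
The binding rows give the dual system: 2·y_solder + 4·y_packaging = 24 and 3·y_solder + 5·y_packaging = 33.5.
Solving: y_solder = 7, y_packaging = 2.5.
Reduced cost of boards: c₃ − yᵀa₃ = 10.5 − (7·1 + 2.5·4) = 10.5 − 17 = -6.5.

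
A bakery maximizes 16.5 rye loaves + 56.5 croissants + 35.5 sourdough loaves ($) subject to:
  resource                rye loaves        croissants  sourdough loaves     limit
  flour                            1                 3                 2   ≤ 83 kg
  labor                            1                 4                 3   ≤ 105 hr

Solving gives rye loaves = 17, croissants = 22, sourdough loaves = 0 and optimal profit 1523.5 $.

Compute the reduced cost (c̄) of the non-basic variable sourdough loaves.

-4.5

Both flour and labor are binding at x*.
Dual feasibility on the basic columns requires 1·y_flour + 1·y_labor = 16.5, 3·y_flour + 4·y_labor = 56.5.
This yields shadow prices y_flour = 9.5, y_labor = 7.
Reduced cost of sourdough loaves: c₃ − yᵀa₃ = 35.5 − (9.5·2 + 7·3) = 35.5 − 40 = -4.5.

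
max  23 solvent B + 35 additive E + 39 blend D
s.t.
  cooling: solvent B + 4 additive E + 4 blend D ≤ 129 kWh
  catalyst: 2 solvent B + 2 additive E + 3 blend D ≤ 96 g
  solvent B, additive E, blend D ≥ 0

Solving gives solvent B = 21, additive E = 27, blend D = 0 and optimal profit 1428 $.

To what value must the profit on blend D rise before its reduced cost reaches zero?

Both cooling and catalyst are binding at x*.
The binding rows give the dual system: 1·y_cooling + 2·y_catalyst = 23 and 4·y_cooling + 2·y_catalyst = 35.
This yields shadow prices y_cooling = 4, y_catalyst = 9.5.
blend D enters the basis when its profit ≥ yᵀa₃ = 4·4 + 9.5·3 = 44.5.

44.5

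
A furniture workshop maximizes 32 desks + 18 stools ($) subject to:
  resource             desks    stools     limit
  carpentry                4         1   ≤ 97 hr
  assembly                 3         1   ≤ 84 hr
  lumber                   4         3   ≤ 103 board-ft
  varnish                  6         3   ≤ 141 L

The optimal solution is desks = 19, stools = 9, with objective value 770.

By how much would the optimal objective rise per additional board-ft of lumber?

Binding: lumber and varnish. Non-binding: carpentry (12 unused), assembly (18 unused).
By complementary slackness, y = 0 for the non-binding constraints.
Dual feasibility on the basic columns requires 4·y_lumber + 6·y_varnish = 32, 3·y_lumber + 3·y_varnish = 18.
Solving: y_lumber = 2, y_varnish = 4.
Shadow price of lumber = 2.

2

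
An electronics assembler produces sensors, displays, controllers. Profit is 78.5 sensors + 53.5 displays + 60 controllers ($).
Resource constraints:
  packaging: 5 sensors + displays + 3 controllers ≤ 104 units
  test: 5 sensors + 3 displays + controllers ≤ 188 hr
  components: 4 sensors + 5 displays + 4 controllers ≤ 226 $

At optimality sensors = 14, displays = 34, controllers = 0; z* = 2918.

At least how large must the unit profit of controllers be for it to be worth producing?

At the optimum: packaging uses 104 of 104 (binding); test uses 172 of 188 (slack = 16); components uses 226 of 226 (binding).
Since test is not tight, its dual is 0.
Dual feasibility on the basic columns requires 5·y_packaging + 4·y_components = 78.5, 1·y_packaging + 5·y_components = 53.5.
→ y_packaging = 8.5 and y_components = 9.
controllers enters the basis when its profit ≥ yᵀa₃ = 8.5·3 + 9·4 = 61.5.

61.5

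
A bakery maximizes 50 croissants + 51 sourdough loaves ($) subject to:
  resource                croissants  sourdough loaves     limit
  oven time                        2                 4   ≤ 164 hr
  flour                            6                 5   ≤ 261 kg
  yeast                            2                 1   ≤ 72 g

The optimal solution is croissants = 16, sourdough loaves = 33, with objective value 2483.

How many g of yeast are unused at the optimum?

7

yeast used = 2·16 + 1·33 = 65; slack = 72 − 65 = 7.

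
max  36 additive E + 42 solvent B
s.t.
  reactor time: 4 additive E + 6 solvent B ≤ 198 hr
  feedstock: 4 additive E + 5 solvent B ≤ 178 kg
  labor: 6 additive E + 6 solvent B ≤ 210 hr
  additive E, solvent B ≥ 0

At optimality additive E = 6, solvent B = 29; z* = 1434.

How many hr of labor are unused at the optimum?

labor used = 6·6 + 6·29 = 210; slack = 210 − 210 = 0.

0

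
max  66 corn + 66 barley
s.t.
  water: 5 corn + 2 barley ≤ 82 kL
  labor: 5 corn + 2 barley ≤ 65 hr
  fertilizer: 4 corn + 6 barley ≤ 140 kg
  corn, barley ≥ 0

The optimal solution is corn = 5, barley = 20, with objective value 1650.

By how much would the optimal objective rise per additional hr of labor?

6

Binding: labor and fertilizer. Non-binding: water (17 unused).
Since water is not tight, its dual is 0.
The binding rows give the dual system: 5·y_labor + 4·y_fertilizer = 66 and 2·y_labor + 6·y_fertilizer = 66.
→ y_labor = 6 and y_fertilizer = 9.
Shadow price of labor = 6.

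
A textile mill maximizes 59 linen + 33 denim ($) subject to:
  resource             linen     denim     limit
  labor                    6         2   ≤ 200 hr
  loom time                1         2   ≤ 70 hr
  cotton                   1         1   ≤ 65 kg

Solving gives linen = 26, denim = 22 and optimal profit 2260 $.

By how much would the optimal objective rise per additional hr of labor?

At the optimum: labor uses 200 of 200 (binding); loom time uses 70 of 70 (binding); cotton uses 48 of 65 (slack = 17).
Since cotton is not tight, its dual is 0.
The binding rows give the dual system: 6·y_labor + 1·y_loom time = 59 and 2·y_labor + 2·y_loom time = 33.
This yields shadow prices y_labor = 8.5, y_loom time = 8.
Shadow price of labor = 8.5.

8.5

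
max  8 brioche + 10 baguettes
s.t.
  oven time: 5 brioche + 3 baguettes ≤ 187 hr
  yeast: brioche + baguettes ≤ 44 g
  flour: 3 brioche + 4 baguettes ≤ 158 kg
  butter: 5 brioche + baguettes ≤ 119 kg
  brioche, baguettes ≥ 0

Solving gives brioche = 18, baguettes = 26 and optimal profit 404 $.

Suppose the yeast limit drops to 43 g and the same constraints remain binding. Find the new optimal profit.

402

Binding: yeast and flour. Non-binding: oven time (19 unused), butter (3 unused).
By complementary slackness, y = 0 for the non-binding constraints.
From A_Bᵀ y = c: 1·y_yeast + 3·y_flour = 8; 1·y_yeast + 4·y_flour = 10.
Solving: y_yeast = 2, y_flour = 2.
Δz = y_yeast·Δb = 2 × (-1) = -2, so new z* = 404 − 2 = 402.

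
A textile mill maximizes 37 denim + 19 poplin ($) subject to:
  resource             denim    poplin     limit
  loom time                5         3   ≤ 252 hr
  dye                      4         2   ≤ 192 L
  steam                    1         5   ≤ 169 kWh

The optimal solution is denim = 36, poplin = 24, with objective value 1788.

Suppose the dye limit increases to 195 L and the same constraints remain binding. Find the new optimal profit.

Check each constraint at x*: loom time 252/252 (tight); dye 192/192 (tight); steam 156/169 (slack 13).
Since steam is not tight, its dual is 0.
From A_Bᵀ y = c: 5·y_loom time + 4·y_dye = 37; 3·y_loom time + 2·y_dye = 19.
This yields shadow prices y_loom time = 1, y_dye = 8.
Δz = y_dye·Δb = 8 × (3) = 24, so new z* = 1788 + 24 = 1812.

1812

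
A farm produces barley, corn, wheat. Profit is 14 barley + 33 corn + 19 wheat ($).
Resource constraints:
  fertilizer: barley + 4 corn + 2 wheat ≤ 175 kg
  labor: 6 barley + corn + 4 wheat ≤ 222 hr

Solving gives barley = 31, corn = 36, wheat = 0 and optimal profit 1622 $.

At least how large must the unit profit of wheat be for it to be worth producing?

Check each constraint at x*: fertilizer 175/175 (tight); labor 222/222 (tight).
Dual feasibility on the basic columns requires 1·y_fertilizer + 6·y_labor = 14, 4·y_fertilizer + 1·y_labor = 33.
→ y_fertilizer = 8 and y_labor = 1.
wheat enters the basis when its profit ≥ yᵀa₃ = 8·2 + 1·4 = 20.

20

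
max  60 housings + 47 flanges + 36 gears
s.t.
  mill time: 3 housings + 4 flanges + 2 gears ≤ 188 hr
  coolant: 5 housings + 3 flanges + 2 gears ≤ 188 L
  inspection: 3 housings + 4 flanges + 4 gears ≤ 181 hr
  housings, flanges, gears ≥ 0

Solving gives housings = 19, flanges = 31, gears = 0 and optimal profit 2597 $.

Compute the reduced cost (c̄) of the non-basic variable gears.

At the optimum: mill time uses 181 of 188 (slack = 7); coolant uses 188 of 188 (binding); inspection uses 181 of 181 (binding).
Since mill time is not tight, its dual is 0.
From A_Bᵀ y = c: 5·y_coolant + 3·y_inspection = 60; 3·y_coolant + 4·y_inspection = 47.
This yields shadow prices y_coolant = 9, y_inspection = 5.
Reduced cost of gears: c₃ − yᵀa₃ = 36 − (9·2 + 5·4) = 36 − 38 = -2.

-2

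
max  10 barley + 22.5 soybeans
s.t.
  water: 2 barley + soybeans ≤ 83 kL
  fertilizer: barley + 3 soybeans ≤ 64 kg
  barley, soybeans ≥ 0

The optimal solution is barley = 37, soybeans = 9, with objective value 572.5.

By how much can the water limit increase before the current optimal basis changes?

45

Binding constraints: water, fertilizer. The basis is B = [[2,1],[1,3]] with det 5.
Per unit increase in water, x* moves by d = (0.6, -0.2).
The basis stays optimal until soybeans reaches 0; allowable increase = 45 kL.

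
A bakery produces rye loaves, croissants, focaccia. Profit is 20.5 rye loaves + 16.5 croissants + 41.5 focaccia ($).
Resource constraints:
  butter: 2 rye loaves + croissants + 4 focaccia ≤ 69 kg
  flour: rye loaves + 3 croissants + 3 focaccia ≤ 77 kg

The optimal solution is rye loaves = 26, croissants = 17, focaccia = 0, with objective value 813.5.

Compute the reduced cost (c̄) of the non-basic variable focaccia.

Check each constraint at x*: butter 69/69 (tight); flour 77/77 (tight).
From A_Bᵀ y = c: 2·y_butter + 1·y_flour = 20.5; 1·y_butter + 3·y_flour = 16.5.
→ y_butter = 9 and y_flour = 2.5.
Reduced cost of focaccia: c₃ − yᵀa₃ = 41.5 − (9·4 + 2.5·3) = 41.5 − 43.5 = -2.

-2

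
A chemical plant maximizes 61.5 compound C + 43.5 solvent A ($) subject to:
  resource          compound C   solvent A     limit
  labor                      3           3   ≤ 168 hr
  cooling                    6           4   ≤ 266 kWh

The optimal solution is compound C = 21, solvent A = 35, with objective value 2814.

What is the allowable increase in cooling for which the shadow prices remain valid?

70

Binding constraints: labor, cooling. The basis is B = [[3,3],[6,4]] with det -6.
Per unit increase in cooling, x* moves by d = (0.5, -0.5).
The basis stays optimal until solvent A reaches 0; allowable increase = 70 kWh.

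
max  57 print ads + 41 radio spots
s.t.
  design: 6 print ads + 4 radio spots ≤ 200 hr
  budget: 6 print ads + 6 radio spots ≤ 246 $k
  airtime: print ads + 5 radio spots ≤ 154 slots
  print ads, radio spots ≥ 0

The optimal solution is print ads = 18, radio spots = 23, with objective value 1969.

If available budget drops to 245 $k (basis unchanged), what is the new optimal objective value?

1967.5

Check each constraint at x*: design 200/200 (tight); budget 246/246 (tight); airtime 133/154 (slack 21).
Since airtime is not tight, its dual is 0.
Dual feasibility on the basic columns requires 6·y_design + 6·y_budget = 57, 4·y_design + 6·y_budget = 41.
→ y_design = 8 and y_budget = 1.5.
Δz = y_budget·Δb = 1.5 × (-1) = -1.5, so new z* = 1969 − 1.5 = 1967.5.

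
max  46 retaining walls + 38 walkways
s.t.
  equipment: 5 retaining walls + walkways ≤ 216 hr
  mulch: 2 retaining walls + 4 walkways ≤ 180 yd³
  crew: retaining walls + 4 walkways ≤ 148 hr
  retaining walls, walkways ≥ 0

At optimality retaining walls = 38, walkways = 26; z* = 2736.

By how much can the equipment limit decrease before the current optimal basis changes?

Binding constraints: equipment, mulch. The basis is B = [[5,1],[2,4]] with det 18.
Per unit decrease in equipment, x* moves by d = (-0.2222, 0.1111).
The basis stays optimal until crew becomes binding; allowable decrease = 27 hr.

27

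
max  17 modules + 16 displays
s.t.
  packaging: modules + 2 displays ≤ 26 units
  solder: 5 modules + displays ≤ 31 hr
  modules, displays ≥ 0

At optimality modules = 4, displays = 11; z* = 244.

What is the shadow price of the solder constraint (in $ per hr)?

At the optimum: packaging uses 26 of 26 (binding); solder uses 31 of 31 (binding).
Dual feasibility on the basic columns requires 1·y_packaging + 5·y_solder = 17, 2·y_packaging + 1·y_solder = 16.
→ y_packaging = 7 and y_solder = 2.
Shadow price of solder = 2.

2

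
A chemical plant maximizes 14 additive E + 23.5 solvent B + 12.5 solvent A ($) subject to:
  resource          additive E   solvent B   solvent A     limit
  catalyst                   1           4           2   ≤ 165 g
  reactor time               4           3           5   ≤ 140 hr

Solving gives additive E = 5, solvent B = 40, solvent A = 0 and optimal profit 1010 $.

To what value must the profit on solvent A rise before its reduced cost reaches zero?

20.5

Check each constraint at x*: catalyst 165/165 (tight); reactor time 140/140 (tight).
The binding rows give the dual system: 1·y_catalyst + 4·y_reactor time = 14 and 4·y_catalyst + 3·y_reactor time = 23.5.
Solving: y_catalyst = 4, y_reactor time = 2.5.
solvent A enters the basis when its profit ≥ yᵀa₃ = 4·2 + 2.5·5 = 20.5.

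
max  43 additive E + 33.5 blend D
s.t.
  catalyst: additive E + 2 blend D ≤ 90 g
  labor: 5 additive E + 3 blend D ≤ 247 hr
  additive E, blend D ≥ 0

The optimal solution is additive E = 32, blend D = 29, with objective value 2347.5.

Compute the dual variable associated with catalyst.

5.5

Check each constraint at x*: catalyst 90/90 (tight); labor 247/247 (tight).
Dual feasibility on the basic columns requires 1·y_catalyst + 5·y_labor = 43, 2·y_catalyst + 3·y_labor = 33.5.
→ y_catalyst = 5.5 and y_labor = 7.5.
Shadow price of catalyst = 5.5.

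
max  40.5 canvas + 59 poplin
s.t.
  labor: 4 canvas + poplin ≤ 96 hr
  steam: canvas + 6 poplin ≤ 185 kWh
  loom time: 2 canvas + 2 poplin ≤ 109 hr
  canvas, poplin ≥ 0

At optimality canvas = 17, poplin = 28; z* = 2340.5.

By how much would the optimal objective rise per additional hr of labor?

Binding: labor and steam. Non-binding: loom time (19 unused).
Slack constraints have shadow price 0 (complementary slackness).
From A_Bᵀ y = c: 4·y_labor + 1·y_steam = 40.5; 1·y_labor + 6·y_steam = 59.
→ y_labor = 8 and y_steam = 8.5.
Shadow price of labor = 8.

8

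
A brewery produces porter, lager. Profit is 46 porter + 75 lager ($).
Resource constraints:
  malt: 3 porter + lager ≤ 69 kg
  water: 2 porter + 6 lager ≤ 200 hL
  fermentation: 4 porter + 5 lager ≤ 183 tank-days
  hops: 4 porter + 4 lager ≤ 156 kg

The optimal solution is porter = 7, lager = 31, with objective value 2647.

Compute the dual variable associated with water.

Check each constraint at x*: malt 52/69 (slack 17); water 200/200 (tight); fermentation 183/183 (tight); hops 152/156 (slack 4).
Since malt, hops are not tight, their duals are 0.
The binding rows give the dual system: 2·y_water + 4·y_fermentation = 46 and 6·y_water + 5·y_fermentation = 75.
This yields shadow prices y_water = 5, y_fermentation = 9.
Shadow price of water = 5.

5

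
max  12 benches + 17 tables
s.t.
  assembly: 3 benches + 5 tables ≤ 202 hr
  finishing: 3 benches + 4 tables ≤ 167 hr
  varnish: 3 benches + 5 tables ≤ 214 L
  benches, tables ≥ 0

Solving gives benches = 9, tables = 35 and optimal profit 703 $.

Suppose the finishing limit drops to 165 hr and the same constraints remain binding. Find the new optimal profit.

697

Binding: assembly and finishing. Non-binding: varnish (12 unused).
Slack constraints have shadow price 0 (complementary slackness).
From A_Bᵀ y = c: 3·y_assembly + 3·y_finishing = 12; 5·y_assembly + 4·y_finishing = 17.
→ y_assembly = 1 and y_finishing = 3.
Δz = y_finishing·Δb = 3 × (-2) = -6, so new z* = 703 − 6 = 697.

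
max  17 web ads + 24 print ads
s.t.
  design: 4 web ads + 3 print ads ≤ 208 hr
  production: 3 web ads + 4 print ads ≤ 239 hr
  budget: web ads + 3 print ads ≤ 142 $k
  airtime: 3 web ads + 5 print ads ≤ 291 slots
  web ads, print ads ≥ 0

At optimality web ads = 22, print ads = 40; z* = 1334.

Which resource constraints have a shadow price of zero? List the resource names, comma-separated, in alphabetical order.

airtime, production

design: 208/208 (binding)
production: 226/239 (slack 13)
budget: 142/142 (binding)
airtime: 266/291 (slack 25)
By complementary slackness, a constraint with positive slack has shadow price 0 → airtime, production.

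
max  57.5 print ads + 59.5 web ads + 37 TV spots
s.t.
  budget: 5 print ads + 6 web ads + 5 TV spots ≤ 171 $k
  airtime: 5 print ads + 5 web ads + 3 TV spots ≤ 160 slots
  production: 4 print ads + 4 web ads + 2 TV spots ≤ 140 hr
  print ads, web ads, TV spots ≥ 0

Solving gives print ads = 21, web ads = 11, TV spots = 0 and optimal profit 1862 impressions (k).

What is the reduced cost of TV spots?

-1.5

Binding: budget and airtime. Non-binding: production (12 unused).
Slack constraints have shadow price 0 (complementary slackness).
Dual feasibility on the basic columns requires 5·y_budget + 5·y_airtime = 57.5, 6·y_budget + 5·y_airtime = 59.5.
→ y_budget = 2 and y_airtime = 9.5.
Reduced cost of TV spots: c₃ − yᵀa₃ = 37 − (2·5 + 9.5·3) = 37 − 38.5 = -1.5.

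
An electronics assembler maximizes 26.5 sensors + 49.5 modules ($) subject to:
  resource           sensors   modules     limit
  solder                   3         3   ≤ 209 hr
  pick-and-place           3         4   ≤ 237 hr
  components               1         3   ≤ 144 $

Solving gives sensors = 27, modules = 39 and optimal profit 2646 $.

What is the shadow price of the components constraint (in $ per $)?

8.5

At the optimum: solder uses 198 of 209 (slack = 11); pick-and-place uses 237 of 237 (binding); components uses 144 of 144 (binding).
By complementary slackness, y = 0 for the non-binding constraint.
Dual feasibility on the basic columns requires 3·y_pick-and-place + 1·y_components = 26.5, 4·y_pick-and-place + 3·y_components = 49.5.
Solving: y_pick-and-place = 6, y_components = 8.5.
Shadow price of components = 8.5.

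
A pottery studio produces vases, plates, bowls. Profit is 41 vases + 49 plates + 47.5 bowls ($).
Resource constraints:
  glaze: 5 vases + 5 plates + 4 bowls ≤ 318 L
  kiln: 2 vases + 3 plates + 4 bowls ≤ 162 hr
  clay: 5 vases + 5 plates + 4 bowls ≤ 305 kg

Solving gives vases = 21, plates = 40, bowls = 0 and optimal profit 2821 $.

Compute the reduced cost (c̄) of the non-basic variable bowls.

-4.5

Binding: kiln and clay. Non-binding: glaze (13 unused).
Slack constraints have shadow price 0 (complementary slackness).
From A_Bᵀ y = c: 2·y_kiln + 5·y_clay = 41; 3·y_kiln + 5·y_clay = 49.
Solving: y_kiln = 8, y_clay = 5.
Reduced cost of bowls: c₃ − yᵀa₃ = 47.5 − (8·4 + 5·4) = 47.5 − 52 = -4.5.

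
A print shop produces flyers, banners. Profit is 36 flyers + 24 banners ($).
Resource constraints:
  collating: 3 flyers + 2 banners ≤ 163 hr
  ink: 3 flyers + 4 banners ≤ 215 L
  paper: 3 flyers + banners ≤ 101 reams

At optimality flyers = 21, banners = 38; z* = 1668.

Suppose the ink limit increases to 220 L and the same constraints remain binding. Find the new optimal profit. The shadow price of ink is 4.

1688

Δb = 5, so new z* = 1668 + (4)·(5) = 1668 + 20 = 1688.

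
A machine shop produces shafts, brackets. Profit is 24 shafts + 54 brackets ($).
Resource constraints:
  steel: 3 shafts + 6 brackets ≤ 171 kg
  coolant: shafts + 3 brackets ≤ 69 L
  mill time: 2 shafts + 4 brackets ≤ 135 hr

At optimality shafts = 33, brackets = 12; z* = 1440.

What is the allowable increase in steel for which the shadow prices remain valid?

Binding constraints: steel, coolant. The basis is B = [[3,6],[1,3]] with det 3.
Per unit increase in steel, x* moves by d = (1, -0.3333).
The basis stays optimal until mill time becomes binding; allowable increase = 31.5 kg.

31.5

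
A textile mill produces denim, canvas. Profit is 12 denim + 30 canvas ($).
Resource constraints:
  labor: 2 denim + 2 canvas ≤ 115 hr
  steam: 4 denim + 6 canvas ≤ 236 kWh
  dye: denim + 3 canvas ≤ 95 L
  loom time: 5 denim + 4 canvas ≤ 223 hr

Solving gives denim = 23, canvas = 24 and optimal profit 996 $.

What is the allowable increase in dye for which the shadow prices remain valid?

Binding constraints: steam, dye. The basis is B = [[4,6],[1,3]] with det 6.
Per unit increase in dye, x* moves by d = (-1, 0.6667).
The basis stays optimal until denim reaches 0; allowable increase = 23 L.

23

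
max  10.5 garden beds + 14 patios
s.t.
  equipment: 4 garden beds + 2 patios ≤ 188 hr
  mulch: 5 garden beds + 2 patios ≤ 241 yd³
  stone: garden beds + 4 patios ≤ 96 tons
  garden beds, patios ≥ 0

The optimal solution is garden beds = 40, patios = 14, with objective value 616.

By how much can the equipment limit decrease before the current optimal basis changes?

140

Binding constraints: equipment, stone. The basis is B = [[4,2],[1,4]] with det 14.
Per unit decrease in equipment, x* moves by d = (-0.2857, 0.0714).
The basis stays optimal until garden beds reaches 0; allowable decrease = 140 hr.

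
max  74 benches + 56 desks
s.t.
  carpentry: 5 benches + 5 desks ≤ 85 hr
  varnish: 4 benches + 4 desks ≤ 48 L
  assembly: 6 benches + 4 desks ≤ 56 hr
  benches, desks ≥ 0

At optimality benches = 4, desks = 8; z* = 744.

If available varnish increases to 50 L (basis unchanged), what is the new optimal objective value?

Check each constraint at x*: carpentry 60/85 (slack 25); varnish 48/48 (tight); assembly 56/56 (tight).
By complementary slackness, y = 0 for the non-binding constraint.
From A_Bᵀ y = c: 4·y_varnish + 6·y_assembly = 74; 4·y_varnish + 4·y_assembly = 56.
→ y_varnish = 5 and y_assembly = 9.
Δz = y_varnish·Δb = 5 × (2) = 10, so new z* = 744 + 10 = 754.

754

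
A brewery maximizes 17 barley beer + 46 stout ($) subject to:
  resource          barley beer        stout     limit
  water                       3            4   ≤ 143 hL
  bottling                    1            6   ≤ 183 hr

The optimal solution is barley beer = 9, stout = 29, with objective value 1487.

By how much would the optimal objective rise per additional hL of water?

At the optimum: water uses 143 of 143 (binding); bottling uses 183 of 183 (binding).
The binding rows give the dual system: 3·y_water + 1·y_bottling = 17 and 4·y_water + 6·y_bottling = 46.
Solving: y_water = 4, y_bottling = 5.
Shadow price of water = 4.

4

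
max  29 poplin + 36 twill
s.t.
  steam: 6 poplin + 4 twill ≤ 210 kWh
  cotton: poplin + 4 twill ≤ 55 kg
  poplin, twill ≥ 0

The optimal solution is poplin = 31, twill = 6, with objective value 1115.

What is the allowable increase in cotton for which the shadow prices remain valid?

155

Binding constraints: steam, cotton. The basis is B = [[6,4],[1,4]] with det 20.
Per unit increase in cotton, x* moves by d = (-0.2, 0.3).
The basis stays optimal until poplin reaches 0; allowable increase = 155 kg.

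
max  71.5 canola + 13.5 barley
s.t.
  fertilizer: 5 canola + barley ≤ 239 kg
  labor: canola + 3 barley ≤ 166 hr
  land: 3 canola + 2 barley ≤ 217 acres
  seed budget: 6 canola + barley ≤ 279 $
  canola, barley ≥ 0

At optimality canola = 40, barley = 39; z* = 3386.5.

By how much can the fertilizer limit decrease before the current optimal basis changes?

Binding constraints: fertilizer, seed budget. The basis is B = [[5,1],[6,1]] with det -1.
Per unit decrease in fertilizer, x* moves by d = (1, -6).
The basis stays optimal until barley reaches 0; allowable decrease = 6.5 kg.

6.5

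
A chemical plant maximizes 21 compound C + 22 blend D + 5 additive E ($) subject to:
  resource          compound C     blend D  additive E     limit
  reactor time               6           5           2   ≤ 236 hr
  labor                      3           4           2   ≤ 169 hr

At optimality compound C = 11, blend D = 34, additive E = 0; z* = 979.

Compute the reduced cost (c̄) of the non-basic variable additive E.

-5

At the optimum: reactor time uses 236 of 236 (binding); labor uses 169 of 169 (binding).
From A_Bᵀ y = c: 6·y_reactor time + 3·y_labor = 21; 5·y_reactor time + 4·y_labor = 22.
This yields shadow prices y_reactor time = 2, y_labor = 3.
Reduced cost of additive E: c₃ − yᵀa₃ = 5 − (2·2 + 3·2) = 5 − 10 = -5.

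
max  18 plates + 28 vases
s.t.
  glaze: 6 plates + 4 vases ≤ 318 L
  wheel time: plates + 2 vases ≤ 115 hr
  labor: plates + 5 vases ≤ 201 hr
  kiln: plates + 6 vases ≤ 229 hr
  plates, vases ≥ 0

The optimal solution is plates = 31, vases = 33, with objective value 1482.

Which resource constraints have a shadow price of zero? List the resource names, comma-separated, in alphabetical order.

labor, wheel time

glaze: 318/318 (binding)
wheel time: 97/115 (slack 18)
labor: 196/201 (slack 5)
kiln: 229/229 (binding)
By complementary slackness, a constraint with positive slack has shadow price 0 → labor, wheel time.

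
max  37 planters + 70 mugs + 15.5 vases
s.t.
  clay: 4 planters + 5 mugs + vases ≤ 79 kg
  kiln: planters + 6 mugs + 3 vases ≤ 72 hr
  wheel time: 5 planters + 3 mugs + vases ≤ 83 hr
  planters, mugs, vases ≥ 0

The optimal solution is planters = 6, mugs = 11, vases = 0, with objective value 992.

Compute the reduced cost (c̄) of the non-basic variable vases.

-7.5

At the optimum: clay uses 79 of 79 (binding); kiln uses 72 of 72 (binding); wheel time uses 63 of 83 (slack = 20).
Since wheel time is not tight, its dual is 0.
Dual feasibility on the basic columns requires 4·y_clay + 1·y_kiln = 37, 5·y_clay + 6·y_kiln = 70.
This yields shadow prices y_clay = 8, y_kiln = 5.
Reduced cost of vases: c₃ − yᵀa₃ = 15.5 − (8·1 + 5·3) = 15.5 − 23 = -7.5.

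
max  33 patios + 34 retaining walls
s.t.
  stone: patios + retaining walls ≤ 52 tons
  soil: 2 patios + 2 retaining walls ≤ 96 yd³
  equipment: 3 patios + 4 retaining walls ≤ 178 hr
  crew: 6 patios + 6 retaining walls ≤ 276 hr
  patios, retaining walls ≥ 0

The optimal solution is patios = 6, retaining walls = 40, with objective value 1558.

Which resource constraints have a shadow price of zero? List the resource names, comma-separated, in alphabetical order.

soil, stone

stone: 46/52 (slack 6)
soil: 92/96 (slack 4)
equipment: 178/178 (binding)
crew: 276/276 (binding)
By complementary slackness, a constraint with positive slack has shadow price 0 → soil, stone.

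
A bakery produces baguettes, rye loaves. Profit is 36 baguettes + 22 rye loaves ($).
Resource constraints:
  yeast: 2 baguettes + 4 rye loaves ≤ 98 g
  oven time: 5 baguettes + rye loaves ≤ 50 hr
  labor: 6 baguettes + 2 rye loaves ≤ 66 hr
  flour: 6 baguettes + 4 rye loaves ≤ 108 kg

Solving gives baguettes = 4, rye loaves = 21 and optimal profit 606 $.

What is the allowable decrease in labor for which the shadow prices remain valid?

4.5

Binding constraints: labor, flour. The basis is B = [[6,2],[6,4]] with det 12.
Per unit decrease in labor, x* moves by d = (-0.3333, 0.5).
The basis stays optimal until yeast becomes binding; allowable decrease = 4.5 hr.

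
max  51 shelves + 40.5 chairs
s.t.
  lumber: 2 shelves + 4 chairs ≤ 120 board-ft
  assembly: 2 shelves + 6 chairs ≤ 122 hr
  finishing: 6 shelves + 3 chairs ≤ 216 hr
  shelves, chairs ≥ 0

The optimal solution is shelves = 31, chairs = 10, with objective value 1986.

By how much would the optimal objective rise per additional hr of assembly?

Check each constraint at x*: lumber 102/120 (slack 18); assembly 122/122 (tight); finishing 216/216 (tight).
Slack constraints have shadow price 0 (complementary slackness).
Dual feasibility on the basic columns requires 2·y_assembly + 6·y_finishing = 51, 6·y_assembly + 3·y_finishing = 40.5.
This yields shadow prices y_assembly = 3, y_finishing = 7.5.
Shadow price of assembly = 3.

3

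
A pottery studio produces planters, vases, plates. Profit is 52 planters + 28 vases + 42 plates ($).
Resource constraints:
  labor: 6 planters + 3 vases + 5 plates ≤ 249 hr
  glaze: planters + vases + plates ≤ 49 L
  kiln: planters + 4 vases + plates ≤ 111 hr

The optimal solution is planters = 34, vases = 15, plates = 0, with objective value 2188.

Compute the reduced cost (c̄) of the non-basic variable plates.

-2

At the optimum: labor uses 249 of 249 (binding); glaze uses 49 of 49 (binding); kiln uses 94 of 111 (slack = 17).
Since kiln is not tight, its dual is 0.
From A_Bᵀ y = c: 6·y_labor + 1·y_glaze = 52; 3·y_labor + 1·y_glaze = 28.
Solving: y_labor = 8, y_glaze = 4.
Reduced cost of plates: c₃ − yᵀa₃ = 42 − (8·5 + 4·1) = 42 − 44 = -2.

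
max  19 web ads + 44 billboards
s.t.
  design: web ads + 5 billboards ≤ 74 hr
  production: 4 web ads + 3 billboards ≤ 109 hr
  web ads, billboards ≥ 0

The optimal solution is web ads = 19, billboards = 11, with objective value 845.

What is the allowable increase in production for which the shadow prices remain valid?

187

Binding constraints: design, production. The basis is B = [[1,5],[4,3]] with det -17.
Per unit increase in production, x* moves by d = (0.2941, -0.0588).
The basis stays optimal until billboards reaches 0; allowable increase = 187 hr.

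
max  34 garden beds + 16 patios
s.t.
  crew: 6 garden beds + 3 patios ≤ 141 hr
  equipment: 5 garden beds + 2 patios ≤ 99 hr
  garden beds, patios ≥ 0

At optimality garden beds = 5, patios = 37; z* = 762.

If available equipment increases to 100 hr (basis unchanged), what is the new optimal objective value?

At the optimum: crew uses 141 of 141 (binding); equipment uses 99 of 99 (binding).
Dual feasibility on the basic columns requires 6·y_crew + 5·y_equipment = 34, 3·y_crew + 2·y_equipment = 16.
This yields shadow prices y_crew = 4, y_equipment = 2.
Δz = y_equipment·Δb = 2 × (1) = 2, so new z* = 762 + 2 = 764.

764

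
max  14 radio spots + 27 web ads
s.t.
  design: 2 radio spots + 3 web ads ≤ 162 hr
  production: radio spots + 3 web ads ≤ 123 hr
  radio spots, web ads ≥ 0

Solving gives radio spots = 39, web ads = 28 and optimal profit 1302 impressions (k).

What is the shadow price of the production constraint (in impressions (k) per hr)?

4

Check each constraint at x*: design 162/162 (tight); production 123/123 (tight).
From A_Bᵀ y = c: 2·y_design + 1·y_production = 14; 3·y_design + 3·y_production = 27.
Solving: y_design = 5, y_production = 4.
Shadow price of production = 4.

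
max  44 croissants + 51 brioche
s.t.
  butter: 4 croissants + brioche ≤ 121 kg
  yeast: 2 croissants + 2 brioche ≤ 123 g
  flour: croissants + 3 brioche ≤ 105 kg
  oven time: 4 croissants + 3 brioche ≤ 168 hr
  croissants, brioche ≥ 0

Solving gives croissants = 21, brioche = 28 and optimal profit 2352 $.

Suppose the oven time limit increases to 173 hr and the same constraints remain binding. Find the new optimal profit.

2397

Check each constraint at x*: butter 112/121 (slack 9); yeast 98/123 (slack 25); flour 105/105 (tight); oven time 168/168 (tight).
Slack constraints have shadow price 0 (complementary slackness).
From A_Bᵀ y = c: 1·y_flour + 4·y_oven time = 44; 3·y_flour + 3·y_oven time = 51.
This yields shadow prices y_flour = 8, y_oven time = 9.
Δz = y_oven time·Δb = 9 × (5) = 45, so new z* = 2352 + 45 = 2397.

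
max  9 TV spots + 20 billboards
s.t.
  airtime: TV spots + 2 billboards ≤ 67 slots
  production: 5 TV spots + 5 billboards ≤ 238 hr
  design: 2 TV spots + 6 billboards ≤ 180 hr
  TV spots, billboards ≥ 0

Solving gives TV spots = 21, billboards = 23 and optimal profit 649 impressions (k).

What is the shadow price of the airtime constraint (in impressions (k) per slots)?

Binding: airtime and design. Non-binding: production (18 unused).
By complementary slackness, y = 0 for the non-binding constraint.
From A_Bᵀ y = c: 1·y_airtime + 2·y_design = 9; 2·y_airtime + 6·y_design = 20.
Solving: y_airtime = 7, y_design = 1.
Shadow price of airtime = 7.

7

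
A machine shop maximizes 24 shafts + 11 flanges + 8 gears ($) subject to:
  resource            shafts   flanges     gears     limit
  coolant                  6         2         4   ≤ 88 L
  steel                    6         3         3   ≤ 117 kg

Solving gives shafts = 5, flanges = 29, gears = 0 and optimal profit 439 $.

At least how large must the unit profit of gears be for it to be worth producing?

Both coolant and steel are binding at x*.
The binding rows give the dual system: 6·y_coolant + 6·y_steel = 24 and 2·y_coolant + 3·y_steel = 11.
This yields shadow prices y_coolant = 1, y_steel = 3.
gears enters the basis when its profit ≥ yᵀa₃ = 1·4 + 3·3 = 13.

13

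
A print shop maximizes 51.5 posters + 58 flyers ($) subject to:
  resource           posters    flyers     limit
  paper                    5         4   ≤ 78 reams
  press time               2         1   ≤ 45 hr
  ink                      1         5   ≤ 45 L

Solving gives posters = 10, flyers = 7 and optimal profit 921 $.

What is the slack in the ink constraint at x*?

0

ink used = 1·10 + 5·7 = 45; slack = 45 − 45 = 0.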